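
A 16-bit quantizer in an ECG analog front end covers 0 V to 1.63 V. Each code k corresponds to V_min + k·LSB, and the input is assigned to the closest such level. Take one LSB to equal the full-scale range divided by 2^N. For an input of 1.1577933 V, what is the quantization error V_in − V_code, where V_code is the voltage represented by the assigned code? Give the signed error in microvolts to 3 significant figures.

Range is 1.63 V. LSB = 1.63 V / 2^16 ≈ 24.87 µV.
Position in LSBs: (1.1577933 − (0)) × 65536/1.63 = 46550.3937; rounding gives k = 46550.
V_code = V_min + k × range/2^16 = 0 + 46550 × 1.63/65536 = 1.1577835083 V.
Error = V_in − V_code = 1.1577933 − (1.1577835083) = +9.79 µV.

+9.79 µV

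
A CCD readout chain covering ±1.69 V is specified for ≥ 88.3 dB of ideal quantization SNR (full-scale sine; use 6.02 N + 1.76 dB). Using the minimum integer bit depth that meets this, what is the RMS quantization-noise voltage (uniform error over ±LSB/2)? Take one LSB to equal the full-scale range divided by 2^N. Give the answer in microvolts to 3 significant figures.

Range = 1.69 − (-1.69) = 3.38 V.
6.02 N + 1.76 ≥ 88.3 gives N ≥ 14.375, so the minimum integer is 15.
Step size = 3.38/32768 V = 103.15 µV.
σ_q = LSB/√12 = 103.15 µV/3.4641 = 29.8 µV.

29.8 µV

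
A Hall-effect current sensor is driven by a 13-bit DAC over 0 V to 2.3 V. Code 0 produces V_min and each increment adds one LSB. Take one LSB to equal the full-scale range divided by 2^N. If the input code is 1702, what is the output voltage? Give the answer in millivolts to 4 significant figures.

V_FS = 2.3 V. LSB = 2.3 V / 2^13.
V_out = V_min + code × LSB = 0 V + 1702 × 2.3 V / 8192
      = 0 V + 0.477856 V = 0.477856 V.

477.9 mV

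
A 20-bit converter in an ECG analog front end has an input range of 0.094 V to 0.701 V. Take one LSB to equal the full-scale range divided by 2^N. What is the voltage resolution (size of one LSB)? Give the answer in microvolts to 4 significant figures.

Full-scale range = 0.701 V − (0.094 V) = 0.607 V.
There are 2^20 = 1048576 steps.
LSB = 0.607 V / 2^20 = 0.5789 µV.

0.5789 µV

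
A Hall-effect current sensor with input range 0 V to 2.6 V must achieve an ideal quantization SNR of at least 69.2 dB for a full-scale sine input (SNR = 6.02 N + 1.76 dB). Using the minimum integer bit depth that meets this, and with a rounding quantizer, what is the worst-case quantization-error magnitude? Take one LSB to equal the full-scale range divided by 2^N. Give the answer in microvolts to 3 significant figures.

317 µV

Range is 2.6 V.
Required N = ⌈(69.2 − 1.76)/6.02⌉ = ⌈11.203⌉ = 12.
LSB = 2.6 V ÷ 2^12 = 2.6/4096 V = 0.63477 mV.
|e|_max = LSB/2 = 317 µV.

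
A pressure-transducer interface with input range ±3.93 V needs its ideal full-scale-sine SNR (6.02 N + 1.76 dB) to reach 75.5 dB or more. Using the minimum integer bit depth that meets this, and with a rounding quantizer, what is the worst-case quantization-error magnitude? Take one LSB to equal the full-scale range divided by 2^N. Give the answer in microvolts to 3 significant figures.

Range = 3.93 − (-3.93) = 7.86 V.
Required N = ⌈(75.5 − 1.76)/6.02⌉ = ⌈12.249⌉ = 13.
LSB = 7.86 V / 2^13 = 0.95947 mV.
Max error for round-to-nearest is LSB/2 = 480 µV.

480 µV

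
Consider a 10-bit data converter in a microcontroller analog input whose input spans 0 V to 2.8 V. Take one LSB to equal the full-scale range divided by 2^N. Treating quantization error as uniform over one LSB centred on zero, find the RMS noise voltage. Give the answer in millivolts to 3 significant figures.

Span = 2.8 V.
LSB = 2.8 V ÷ 2^10 = 2.8/1024 V = 2.7344 mV.
σ_q = LSB/√12 = 2.7344 mV/3.4641 = 0.789 mV.

0.789 mV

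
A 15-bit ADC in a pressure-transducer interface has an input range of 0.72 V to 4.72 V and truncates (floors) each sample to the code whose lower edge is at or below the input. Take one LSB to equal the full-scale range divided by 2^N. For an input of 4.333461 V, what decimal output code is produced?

29601

The full-scale span is 4.72 − (0.72) = 4 V. LSB = 4 V / 2^15 ≈ 122.1 µV.
V_in − V_min = 4.333461 − (0.72) = 3.613461 V.
Divide by LSB: 3.613461 × 32768/4 = 29601.4725.
Truncating gives code 29601.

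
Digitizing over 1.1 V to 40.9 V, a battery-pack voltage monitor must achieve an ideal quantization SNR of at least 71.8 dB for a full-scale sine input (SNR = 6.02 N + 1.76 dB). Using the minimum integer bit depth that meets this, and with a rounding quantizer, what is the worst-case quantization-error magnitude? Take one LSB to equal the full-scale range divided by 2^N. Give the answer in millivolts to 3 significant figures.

The full-scale span is 40.9 − (1.1) = 39.8 V.
Solving 6.02 N ≥ 71.8 − 1.76: N ≥ 11.635. Round up → N = 12.
Step size = 39.8/4096 V = 9.7168 mV.
Max error for round-to-nearest is LSB/2 = 4.86 mV.

4.86 mV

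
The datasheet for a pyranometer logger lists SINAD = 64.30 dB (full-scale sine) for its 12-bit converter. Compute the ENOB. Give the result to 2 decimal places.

Inverting SNR = 6.02 N + 1.76: N_eff = (64.30 − 1.76)/6.02 = 10.3887.

10.39 bits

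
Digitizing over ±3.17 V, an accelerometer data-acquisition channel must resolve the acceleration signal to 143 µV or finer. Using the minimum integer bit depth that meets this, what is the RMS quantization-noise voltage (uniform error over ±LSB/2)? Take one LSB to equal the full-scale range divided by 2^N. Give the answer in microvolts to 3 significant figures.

Range = 3.17 − (-3.17) = 6.34 V.
6.34 V / 143 µV = 44340. Since 2^15 = 32768 and 2^16 = 65536, N = 16.
LSB = 6.34 V ÷ 2^16 = 6.34/65536 V = 96.741 µV.
V_rms = LSB/√12 = 27.9 µV.

27.9 µV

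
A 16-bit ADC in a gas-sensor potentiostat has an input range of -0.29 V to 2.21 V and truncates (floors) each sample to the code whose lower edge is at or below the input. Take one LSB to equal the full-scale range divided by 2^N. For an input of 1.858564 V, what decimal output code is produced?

56323

The full-scale span is 2.21 − (-0.29) = 2.5 V. LSB = 2.5 V / 2^16 ≈ 38.15 µV.
code = ⌊(V_in − V_min)/LSB⌋ = ⌊(V_in − V_min) × 2^16 / range⌋
     = ⌊(1.858564 − (-0.29)) × 65536 / 2.5⌋ = ⌊2.148564 × 65536/2.5⌋
     = ⌊56323.316⌋ = 56323.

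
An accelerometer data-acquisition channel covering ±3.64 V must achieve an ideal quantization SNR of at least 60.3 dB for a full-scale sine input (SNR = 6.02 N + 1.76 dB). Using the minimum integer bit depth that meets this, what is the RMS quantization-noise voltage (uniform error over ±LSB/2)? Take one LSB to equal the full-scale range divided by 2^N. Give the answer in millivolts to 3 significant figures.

2.05 mV

The full-scale span is 3.64 − (-3.64) = 7.28 V.
Solving 6.02 N ≥ 60.3 − 1.76: N ≥ 9.724. Round up → N = 10.
Step size = 7.28/1024 V = 7.1094 mV.
σ_q = LSB/√12 = 7.1094 mV/3.4641 = 2.05 mV.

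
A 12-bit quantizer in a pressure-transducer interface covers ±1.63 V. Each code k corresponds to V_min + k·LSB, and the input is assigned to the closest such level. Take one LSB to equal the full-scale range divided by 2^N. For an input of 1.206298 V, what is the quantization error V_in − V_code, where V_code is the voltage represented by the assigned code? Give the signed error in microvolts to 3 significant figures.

Full-scale range = 1.63 V − (-1.63 V) = 3.26 V. LSB = 3.26 V / 2^12 ≈ 0.7959 mV.
(1.206298 − (-1.63)) / LSB = 2.836298 × 4096/3.26 = 3563.6431. Nearest integer: k = 3564.
Reconstructed level: -1.63 + 3564 × 3.26/4096 V = 1.206582031 V.
Error = V_in − V_code = 1.206298 − (1.206582031) = −284 µV.

−284 µV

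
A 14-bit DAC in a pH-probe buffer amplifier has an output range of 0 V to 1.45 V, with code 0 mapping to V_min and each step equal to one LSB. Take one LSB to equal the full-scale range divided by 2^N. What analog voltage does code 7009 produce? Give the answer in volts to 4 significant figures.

0.6203 V

Full-scale range = 1.45 V. LSB = 1.45 V / 2^14.
V_out = V_min + code × LSB = 0 V + 7009 × 1.45 V / 16384
      = 0 + 0.620303 = 0.620303 V.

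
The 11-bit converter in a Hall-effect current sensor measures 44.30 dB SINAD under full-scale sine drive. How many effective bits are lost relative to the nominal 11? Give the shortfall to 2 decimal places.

3.93 bits

N_eff = (44.30 − 1.76)/6.02 = 7.0664 bits.
Shortfall = 11 − 7.0664 = 3.9336 bits.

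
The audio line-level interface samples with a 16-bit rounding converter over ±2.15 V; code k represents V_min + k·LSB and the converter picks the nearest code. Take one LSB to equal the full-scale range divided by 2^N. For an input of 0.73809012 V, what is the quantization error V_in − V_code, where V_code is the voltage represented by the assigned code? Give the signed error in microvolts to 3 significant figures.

+11.8 µV

Range = 2.15 − (-2.15) = 4.3 V. LSB = 4.3 V / 2^16 ≈ 65.61 µV.
Position in LSBs: (0.73809012 − (-2.15)) × 65536/4.3 = 44017.1800; rounding gives k = 44017.
V_code = -2.15 + (44017/65536) × 4.3 = 0.73807830811 V.
e = 0.73809012 − (0.73807830811) = +11.8 µV.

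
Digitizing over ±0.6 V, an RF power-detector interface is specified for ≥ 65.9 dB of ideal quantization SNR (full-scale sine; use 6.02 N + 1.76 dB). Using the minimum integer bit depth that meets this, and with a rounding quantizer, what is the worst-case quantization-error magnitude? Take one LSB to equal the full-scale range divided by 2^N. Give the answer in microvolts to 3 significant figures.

293 µV

Full-scale range = 0.6 V − (-0.6 V) = 1.2 V.
6.02 N + 1.76 ≥ 65.9 gives N ≥ 10.654, so the minimum integer is 11.
LSB = 1.2 V / 2^11 = 0.58594 mV.
|e|_max = LSB/2 = 293 µV.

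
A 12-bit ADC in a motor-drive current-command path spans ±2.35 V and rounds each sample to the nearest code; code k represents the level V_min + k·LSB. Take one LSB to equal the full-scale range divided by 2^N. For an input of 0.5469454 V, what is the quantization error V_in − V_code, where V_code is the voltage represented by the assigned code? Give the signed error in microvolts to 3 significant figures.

Range = 2.35 − (-2.35) = 4.7 V. LSB = 4.7 V / 2^12 ≈ 1.147 mV.
Position in LSBs: (0.5469454 − (-2.35)) × 4096/4.7 = 2524.6571; rounding gives k = 2525.
Reconstructed level: -2.35 + 2525 × 4.7/4096 V = 0.5473388672 V.
Error = V_in − V_code = 0.5469454 − (0.5473388672) = −393 µV.

−393 µV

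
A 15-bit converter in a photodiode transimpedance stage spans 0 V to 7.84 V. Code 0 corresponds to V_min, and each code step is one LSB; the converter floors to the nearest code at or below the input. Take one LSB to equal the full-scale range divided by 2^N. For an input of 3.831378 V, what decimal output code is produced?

16013

Range is 7.84 V. LSB = 7.84 V / 2^15 ≈ 239.3 µV.
(V_in − V_min) × 2^15/range = (3.831378 − (0)) × 32768/7.84 = 16013.596.
Floor → code = 16013.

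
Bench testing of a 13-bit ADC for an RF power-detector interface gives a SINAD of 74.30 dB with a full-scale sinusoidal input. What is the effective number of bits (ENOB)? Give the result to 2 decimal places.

12.05 bits

(74.30 − 1.76) / 6.02 = 72.54/6.02 = 12.0498 effective bits.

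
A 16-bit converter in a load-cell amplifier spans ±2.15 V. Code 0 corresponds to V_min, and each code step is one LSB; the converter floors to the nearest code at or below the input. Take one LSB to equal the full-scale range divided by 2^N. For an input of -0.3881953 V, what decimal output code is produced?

26851

Full-scale range = 2.15 V − (-2.15 V) = 4.3 V. LSB = 4.3 V / 2^16 ≈ 65.61 µV.
V_in − V_min = -0.3881953 − (-2.15) = 1.7618047 V.
Divide by LSB: 1.7618047 × 65536/4.3 = 26851.5425.
Truncating gives code 26851.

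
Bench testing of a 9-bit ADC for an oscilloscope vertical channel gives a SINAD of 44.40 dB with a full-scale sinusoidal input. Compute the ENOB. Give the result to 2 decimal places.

ENOB = (44.40 − 1.76)/6.02 = 7.0831 bits.

7.08 bits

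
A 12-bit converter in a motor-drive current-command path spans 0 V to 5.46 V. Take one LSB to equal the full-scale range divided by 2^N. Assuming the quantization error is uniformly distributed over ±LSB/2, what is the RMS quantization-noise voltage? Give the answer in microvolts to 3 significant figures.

V_FS = 5.46 V.
Step size = 5.46/4096 V = 1.3330 mV.
V_rms = LSB/√12 = 1.3330 mV / √12 = 385 µV.

385 µV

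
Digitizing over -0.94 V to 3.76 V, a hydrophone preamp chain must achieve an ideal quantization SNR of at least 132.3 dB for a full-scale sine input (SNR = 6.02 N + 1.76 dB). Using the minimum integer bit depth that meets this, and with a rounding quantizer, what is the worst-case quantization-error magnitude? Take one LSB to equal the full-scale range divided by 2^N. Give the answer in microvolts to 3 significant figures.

Span: 3.76 V − (-0.94 V) = 4.7 V.
Solving 6.02 N ≥ 132.3 − 1.76: N ≥ 21.684. Round up → N = 22.
LSB = 4.7 V ÷ 2^22 = 4.7/4194304 V = 1.1206 µV.
Half an LSB is 0.560 µV.

0.560 µV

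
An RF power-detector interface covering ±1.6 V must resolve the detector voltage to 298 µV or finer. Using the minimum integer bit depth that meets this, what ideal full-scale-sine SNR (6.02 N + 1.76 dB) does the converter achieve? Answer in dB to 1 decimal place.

86.0 dB

Full-scale range = 1.6 V − (-1.6 V) = 3.2 V.
3.2 V / 298 µV = 10740. Since 2^13 = 8192 and 2^14 = 16384, N = 14.
6.02(14) + 1.76 = 86.04 dB.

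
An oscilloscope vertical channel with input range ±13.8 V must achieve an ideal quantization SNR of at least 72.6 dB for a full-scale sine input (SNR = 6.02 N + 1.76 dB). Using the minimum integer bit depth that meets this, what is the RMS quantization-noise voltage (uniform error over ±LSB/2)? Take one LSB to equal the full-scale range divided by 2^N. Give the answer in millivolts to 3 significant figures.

1.95 mV

Full-scale range = 13.8 V − (-13.8 V) = 27.6 V.
N ≥ (72.6 − 1.76)/6.02 = 11.767 → N_min = 12.
Step size = 27.6/4096 V = 6.7383 mV.
σ_q = LSB/√12 = 6.7383 mV/3.4641 = 1.95 mV.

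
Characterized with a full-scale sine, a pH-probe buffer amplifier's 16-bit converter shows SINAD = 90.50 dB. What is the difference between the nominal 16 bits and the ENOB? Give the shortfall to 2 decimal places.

ENOB = (SINAD − 1.76)/6.02 = (90.50 − 1.76)/6.02 = 14.7409 bits.
Lost resolution: 16 − 14.7409 = 1.2591 bits.

1.26 bits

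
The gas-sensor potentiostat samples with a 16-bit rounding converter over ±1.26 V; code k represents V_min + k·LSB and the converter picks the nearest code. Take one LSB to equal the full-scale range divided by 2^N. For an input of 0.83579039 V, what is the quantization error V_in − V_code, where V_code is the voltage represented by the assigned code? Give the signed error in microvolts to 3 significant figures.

−5.51 µV

Full-scale range = 1.26 V − (-1.26 V) = 2.52 V. LSB = 2.52 V / 2^16 ≈ 38.45 µV.
(0.83579039 − (-1.26)) / LSB = 2.09579039 × 65536/2.52 = 54503.8567. Nearest integer: k = 54504.
V_code = -1.26 + (54504/65536) × 2.52 = 0.83579589844 V.
Error = V_in − V_code = 0.83579039 − (0.83579589844) = −5.51 µV.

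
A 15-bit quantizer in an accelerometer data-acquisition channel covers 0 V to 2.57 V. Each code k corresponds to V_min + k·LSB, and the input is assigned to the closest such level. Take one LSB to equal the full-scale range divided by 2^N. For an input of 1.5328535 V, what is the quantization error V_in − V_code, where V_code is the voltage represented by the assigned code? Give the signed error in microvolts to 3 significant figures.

+14.1 µV

Range is 2.57 V. LSB = 2.57 V / 2^15 ≈ 78.43 µV.
Position in LSBs: (1.5328535 − (0)) × 32768/2.57 = 19544.1803; rounding gives k = 19544.
V_code = V_min + k × range/2^15 = 0 + 19544 × 2.57/32768 = 1.5328393555 V.
e = 1.5328535 − (1.5328393555) = +14.1 µV.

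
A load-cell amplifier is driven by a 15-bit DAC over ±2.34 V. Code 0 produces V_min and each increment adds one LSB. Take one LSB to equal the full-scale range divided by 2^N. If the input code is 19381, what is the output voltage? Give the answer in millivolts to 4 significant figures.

The full-scale span is 2.34 − (-2.34) = 4.68 V. LSB = 4.68 V / 2^15.
V_out = V_min + code × LSB = -2.34 V + 19381 × 4.68 V / 32768
      = -2.34 V + 2.76804 V = 0.428038 V.

428.0 mV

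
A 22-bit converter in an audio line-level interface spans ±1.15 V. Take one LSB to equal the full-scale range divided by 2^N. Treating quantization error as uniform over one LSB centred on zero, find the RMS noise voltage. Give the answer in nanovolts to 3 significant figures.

Span: 1.15 V − (-1.15 V) = 2.3 V.
Step size = 2.3/4194304 V = 0.54836 µV.
RMS of a uniform error over width LSB is LSB/√12 = 158 nV.

158 nV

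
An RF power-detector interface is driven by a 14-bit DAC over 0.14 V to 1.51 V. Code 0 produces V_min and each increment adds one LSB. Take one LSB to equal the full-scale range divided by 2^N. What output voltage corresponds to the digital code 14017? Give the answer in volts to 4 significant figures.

Span: 1.51 V − (0.14 V) = 1.37 V. LSB = 1.37 V / 2^14.
V_out = V_min + code × LSB = 0.14 V + 14017 × 1.37 V / 16384
      = 0.14 + 1.17208 = 1.31208 V.

1.312 V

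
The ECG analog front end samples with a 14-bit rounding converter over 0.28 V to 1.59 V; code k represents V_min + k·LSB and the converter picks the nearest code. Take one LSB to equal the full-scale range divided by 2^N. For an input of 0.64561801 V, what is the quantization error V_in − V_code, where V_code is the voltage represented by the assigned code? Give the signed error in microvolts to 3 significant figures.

Full-scale range = 1.59 V − (0.28 V) = 1.31 V. LSB = 1.31 V / 2^14 ≈ 79.96 µV.
(V_in − V_min)/LSB = (0.64561801 − (0.28)) × 16384/1.31 = 4572.7370 → nearest code k = 4573.
V_code = 0.28 + (4573/16384) × 1.31 = 0.64563903809 V.
e = 0.64561801 − (0.64563903809) = −21.0 µV.

−21.0 µV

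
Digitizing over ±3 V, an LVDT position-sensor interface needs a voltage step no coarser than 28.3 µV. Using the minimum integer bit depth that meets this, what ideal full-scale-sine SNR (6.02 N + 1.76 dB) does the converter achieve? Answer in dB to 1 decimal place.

The full-scale span is 3 − (-3) = 6 V.
Need 2^N ≥ 6 V / 28.3 µV = 212000 → N_min = 18.
SNR = 6.02 × 18 + 1.76 = 110.12 dB.

110.1 dB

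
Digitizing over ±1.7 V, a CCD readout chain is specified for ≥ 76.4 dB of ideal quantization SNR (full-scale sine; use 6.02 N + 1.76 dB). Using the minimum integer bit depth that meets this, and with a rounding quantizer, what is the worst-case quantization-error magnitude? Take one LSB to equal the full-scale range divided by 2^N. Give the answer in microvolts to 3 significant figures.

The full-scale span is 1.7 − (-1.7) = 3.4 V.
Solving 6.02 N ≥ 76.4 − 1.76: N ≥ 12.399. Round up → N = 13.
LSB = 3.4 V / 2^13 = 415.04 µV.
|e|_max = LSB/2 = 208 µV.

208 µV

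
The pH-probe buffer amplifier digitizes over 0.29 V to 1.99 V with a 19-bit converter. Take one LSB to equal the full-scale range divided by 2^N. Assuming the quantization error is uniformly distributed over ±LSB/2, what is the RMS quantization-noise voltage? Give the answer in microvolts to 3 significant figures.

0.936 µV

The full-scale span is 1.99 − (0.29) = 1.7 V.
Step size = 1.7/524288 V = 3.2425 µV.
RMS of a uniform error over width LSB is LSB/√12 = 0.936 µV.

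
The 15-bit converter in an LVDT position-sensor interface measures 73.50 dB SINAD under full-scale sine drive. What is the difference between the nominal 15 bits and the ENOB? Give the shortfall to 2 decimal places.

ENOB = (SINAD − 1.76)/6.02 = (73.50 − 1.76)/6.02 = 11.9169 bits.
15 − 11.9169 = 3.08 bits below nominal.

3.08 bits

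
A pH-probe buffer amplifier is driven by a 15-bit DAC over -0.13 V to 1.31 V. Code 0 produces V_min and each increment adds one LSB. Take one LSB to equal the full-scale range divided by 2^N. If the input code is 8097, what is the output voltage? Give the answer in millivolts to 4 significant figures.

Range = 1.31 − (-0.13) = 1.44 V. LSB = 1.44 V / 2^15.
V_out = -0.13 + 8097 × (1.44/32768) V
      = -0.13 V + 0.355825 V = 0.225825 V.

225.8 mV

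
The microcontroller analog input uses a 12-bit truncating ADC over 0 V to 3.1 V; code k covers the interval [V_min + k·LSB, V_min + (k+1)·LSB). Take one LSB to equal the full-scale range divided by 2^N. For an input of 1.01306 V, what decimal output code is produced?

1338

V_FS = 3.1 V. LSB = 3.1 V / 2^12 ≈ 0.7568 mV.
code = ⌊(V_in − V_min)/LSB⌋ = ⌊(V_in − V_min) × 2^12 / range⌋
     = ⌊(1.01306 − (0)) × 4096 / 3.1⌋ = ⌊1.01306 × 4096/3.1⌋
     = ⌊1338.546⌋ = 1338.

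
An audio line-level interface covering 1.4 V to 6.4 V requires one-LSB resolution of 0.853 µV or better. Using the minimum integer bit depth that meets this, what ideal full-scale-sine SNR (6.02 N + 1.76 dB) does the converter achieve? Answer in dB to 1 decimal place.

The full-scale span is 6.4 − (1.4) = 5 V.
5 V / 0.853 µV = 5.862e6. Since 2^22 = 4194304 and 2^23 = 8388608, N = 23.
SNR = 6.02 × 23 + 1.76 = 140.22 dB.

140.2 dB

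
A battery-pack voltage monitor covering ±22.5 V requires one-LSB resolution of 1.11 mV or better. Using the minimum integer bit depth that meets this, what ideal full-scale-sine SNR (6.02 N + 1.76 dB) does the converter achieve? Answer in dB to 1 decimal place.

98.1 dB

Span: 22.5 V − (-22.5 V) = 45 V.
Levels needed ≥ 45/1.11 mV = 40540. 2^16 = 65536 suffices, so N_min = 16.
6.02(16) + 1.76 = 98.08 dB.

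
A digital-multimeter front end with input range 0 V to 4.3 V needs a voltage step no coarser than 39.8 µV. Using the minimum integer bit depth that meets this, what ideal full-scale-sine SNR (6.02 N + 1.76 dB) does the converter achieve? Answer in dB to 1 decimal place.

V_FS = 4.3 V.
Levels needed ≥ 4.3/39.8 µV = 108000. 2^17 = 131072 suffices, so N_min = 17.
6.02(17) + 1.76 = 104.10 dB.

104.1 dB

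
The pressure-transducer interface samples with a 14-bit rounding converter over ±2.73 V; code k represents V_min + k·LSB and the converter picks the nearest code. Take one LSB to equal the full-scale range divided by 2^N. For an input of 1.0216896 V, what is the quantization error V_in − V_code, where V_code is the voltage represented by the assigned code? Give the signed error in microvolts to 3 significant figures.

Full-scale range = 2.73 V − (-2.73 V) = 5.46 V. LSB = 5.46 V / 2^14 ≈ 333.3 µV.
Position in LSBs: (1.0216896 − (-2.73)) × 16384/5.46 = 11257.8173; rounding gives k = 11258.
Reconstructed level: -2.73 + 11258 × 5.46/16384 V = 1.0217504883 V.
V_in − V_code = 1.0216896 − (1.0217504883) = −60.9 µV.

−60.9 µV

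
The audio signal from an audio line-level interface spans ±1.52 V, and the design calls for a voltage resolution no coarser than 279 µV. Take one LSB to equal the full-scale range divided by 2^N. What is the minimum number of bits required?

The full-scale span is 1.52 − (-1.52) = 3.04 V.
Levels needed ≥ 3.04/279 µV = 10900. 2^14 = 16384 suffices, so N_min = 14.

14 bits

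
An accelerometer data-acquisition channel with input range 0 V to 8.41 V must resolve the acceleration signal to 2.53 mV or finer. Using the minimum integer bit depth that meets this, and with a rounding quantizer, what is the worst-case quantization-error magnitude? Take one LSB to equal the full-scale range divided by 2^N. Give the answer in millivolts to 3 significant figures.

1.03 mV

V_FS = 8.41 V.
8.41 V / 2.53 mV = 3324. Since 2^11 = 2048 and 2^12 = 4096, N = 12.
One LSB is 8.41 V / 4096 = 2.0532 mV.
|e|_max = LSB/2 = 1.03 mV.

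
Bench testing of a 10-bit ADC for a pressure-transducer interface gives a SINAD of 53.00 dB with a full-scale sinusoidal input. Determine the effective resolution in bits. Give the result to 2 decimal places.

Inverting SNR = 6.02 N + 1.76: N_eff = (53.00 − 1.76)/6.02 = 8.5116.

8.51 bits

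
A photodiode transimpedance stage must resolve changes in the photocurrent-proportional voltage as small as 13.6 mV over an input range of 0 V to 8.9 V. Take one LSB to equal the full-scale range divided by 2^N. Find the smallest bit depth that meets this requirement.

Span = 8.9 V.
Required number of levels: 8.9/13.6 mV = 654.41; smallest N with 2^N ≥ that is 10.

10 bits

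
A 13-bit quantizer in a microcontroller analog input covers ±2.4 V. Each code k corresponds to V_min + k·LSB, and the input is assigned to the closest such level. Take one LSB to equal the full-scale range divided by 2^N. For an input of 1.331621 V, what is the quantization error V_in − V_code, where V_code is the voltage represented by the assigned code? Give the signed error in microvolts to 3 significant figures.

The full-scale span is 2.4 − (-2.4) = 4.8 V. LSB = 4.8 V / 2^13 ≈ 0.5859 mV.
(1.331621 − (-2.4)) / LSB = 3.731621 × 8192/4.8 = 6368.6332. Nearest integer: k = 6369.
V_code = V_min + k × range/2^13 = -2.4 + 6369 × 4.8/8192 = 1.331835938 V.
Error = V_in − V_code = 1.331621 − (1.331835938) = −215 µV.

−215 µV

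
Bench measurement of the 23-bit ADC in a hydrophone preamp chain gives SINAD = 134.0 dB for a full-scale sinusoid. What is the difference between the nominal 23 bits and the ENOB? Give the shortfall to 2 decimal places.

Effective bits = (134.0 − 1.76)/6.02 = 21.9668.
23 − 21.9668 = 1.03 bits below nominal.

1.03 bits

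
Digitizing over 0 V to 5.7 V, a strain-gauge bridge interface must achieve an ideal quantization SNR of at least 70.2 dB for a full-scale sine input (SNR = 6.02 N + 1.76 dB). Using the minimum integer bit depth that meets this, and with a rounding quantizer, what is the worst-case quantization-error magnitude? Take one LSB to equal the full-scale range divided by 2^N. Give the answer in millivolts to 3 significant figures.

0.696 mV

Span = 5.7 V.
6.02 N + 1.76 ≥ 70.2 gives N ≥ 11.369, so the minimum integer is 12.
LSB = 5.7 V / 2^12 = 1.3916 mV.
|e|_max = LSB/2 = 0.696 mV.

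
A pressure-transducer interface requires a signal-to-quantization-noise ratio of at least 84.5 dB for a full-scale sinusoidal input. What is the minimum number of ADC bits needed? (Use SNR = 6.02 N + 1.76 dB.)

Required N = ⌈(84.5 − 1.76)/6.02⌉ = ⌈13.744⌉ = 14.

14 bits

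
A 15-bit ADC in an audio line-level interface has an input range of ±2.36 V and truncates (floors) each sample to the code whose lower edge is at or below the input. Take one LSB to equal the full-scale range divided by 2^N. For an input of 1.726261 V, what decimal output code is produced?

The full-scale span is 2.36 − (-2.36) = 4.72 V. LSB = 4.72 V / 2^15 ≈ 144.0 µV.
code = ⌊(V_in − V_min)/LSB⌋ = ⌊(V_in − V_min) × 2^15 / range⌋
     = ⌊(1.726261 − (-2.36)) × 32768 / 4.72⌋ = ⌊4.086261 × 32768/4.72⌋
     = ⌊28368.348⌋ = 28368.

28368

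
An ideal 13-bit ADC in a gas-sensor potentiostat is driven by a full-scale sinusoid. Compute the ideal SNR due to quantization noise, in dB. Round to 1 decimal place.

Ideal quantization SNR: 6.02 × 13 + 1.76 dB = 80.0 dB.

80.0 dB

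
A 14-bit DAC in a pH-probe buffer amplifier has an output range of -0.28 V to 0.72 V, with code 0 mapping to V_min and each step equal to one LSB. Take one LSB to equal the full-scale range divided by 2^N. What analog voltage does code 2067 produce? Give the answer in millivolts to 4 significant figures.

-153.8 mV

Full-scale range = 0.72 V − (-0.28 V) = 1 V. LSB = 1 V / 2^14.
V_out = -0.28 + 2067 × (1/16384) V
      = -0.28 V + 0.126160 V = -0.153840 V.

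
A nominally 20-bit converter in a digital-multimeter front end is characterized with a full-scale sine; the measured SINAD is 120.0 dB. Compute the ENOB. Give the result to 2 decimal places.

19.64 bits

ENOB = (SINAD − 1.76) / 6.02 = (120.0 − 1.76) / 6.02 = 118.24 / 6.02 = 19.6412.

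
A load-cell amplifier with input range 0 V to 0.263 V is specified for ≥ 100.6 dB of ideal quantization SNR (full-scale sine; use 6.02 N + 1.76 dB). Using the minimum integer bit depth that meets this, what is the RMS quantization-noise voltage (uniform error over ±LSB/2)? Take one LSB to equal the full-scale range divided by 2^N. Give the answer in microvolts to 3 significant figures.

0.579 µV

Span = 0.263 V.
6.02 N + 1.76 ≥ 100.6 gives N ≥ 16.419, so the minimum integer is 17.
LSB = 0.263 V ÷ 2^17 = 0.263/131072 V = 2.0065 µV.
V_rms = LSB/√12 = 0.579 µV.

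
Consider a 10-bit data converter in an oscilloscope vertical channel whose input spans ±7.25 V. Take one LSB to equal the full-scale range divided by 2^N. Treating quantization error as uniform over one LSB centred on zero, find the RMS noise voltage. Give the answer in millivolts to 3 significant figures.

Range = 7.25 − (-7.25) = 14.5 V.
One LSB is 14.5 V / 1024 = 14.160 mV.
σ_q = LSB/√12 = 14.160 mV/3.4641 = 4.09 mV.

4.09 mV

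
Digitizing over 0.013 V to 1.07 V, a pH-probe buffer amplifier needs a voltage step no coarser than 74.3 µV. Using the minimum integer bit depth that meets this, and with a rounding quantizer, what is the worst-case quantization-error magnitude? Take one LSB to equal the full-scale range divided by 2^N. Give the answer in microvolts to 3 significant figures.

The full-scale span is 1.07 − (0.013) = 1.057 V.
Need 2^N ≥ 1.057 V / 74.3 µV = 14230 → N_min = 14.
LSB = 1.057 V ÷ 2^14 = 1.057/16384 V = 64.514 µV.
Max error for round-to-nearest is LSB/2 = 32.3 µV.

32.3 µV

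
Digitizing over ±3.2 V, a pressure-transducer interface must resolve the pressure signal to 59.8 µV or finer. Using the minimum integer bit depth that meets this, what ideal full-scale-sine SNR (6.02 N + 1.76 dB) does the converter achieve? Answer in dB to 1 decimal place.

104.1 dB

Span: 3.2 V − (-3.2 V) = 6.4 V.
Required number of levels: 6.4/59.8 µV = 107020; smallest N with 2^N ≥ that is 17.
SNR = 6.02 × 17 + 1.76 = 104.10 dB.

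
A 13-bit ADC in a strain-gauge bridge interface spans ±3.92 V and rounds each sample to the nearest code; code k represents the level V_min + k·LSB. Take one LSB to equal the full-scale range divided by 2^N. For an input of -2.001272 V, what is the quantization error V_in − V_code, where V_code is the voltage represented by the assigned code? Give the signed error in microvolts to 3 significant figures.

Full-scale range = 3.92 V − (-3.92 V) = 7.84 V. LSB = 7.84 V / 2^13 ≈ 0.9570 mV.
Position in LSBs: (-2.001272 − (-3.92)) × 8192/7.84 = 2004.8750; rounding gives k = 2005.
Reconstructed level: -3.92 + 2005 × 7.84/8192 V = -2.001152344 V.
e = -2.001272 − (-2.001152344) = −120 µV.

−120 µV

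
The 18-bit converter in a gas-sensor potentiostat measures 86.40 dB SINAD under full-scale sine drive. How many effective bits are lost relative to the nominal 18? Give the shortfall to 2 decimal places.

3.94 bits

N_eff = (86.40 − 1.76)/6.02 = 14.0598 bits.
Shortfall = 18 − 14.0598 = 3.9402 bits.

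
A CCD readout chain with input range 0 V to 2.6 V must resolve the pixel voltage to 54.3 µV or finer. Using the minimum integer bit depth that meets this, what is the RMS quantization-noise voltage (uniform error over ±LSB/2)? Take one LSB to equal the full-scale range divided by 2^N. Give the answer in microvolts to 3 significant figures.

Full-scale range = 2.6 V.
Need 2^N ≥ 2.6 V / 54.3 µV = 47880 → N_min = 16.
LSB = 2.6 V / 2^16 = 39.673 µV.
σ_q = LSB/√12 = 39.673 µV/3.4641 = 11.5 µV.

11.5 µV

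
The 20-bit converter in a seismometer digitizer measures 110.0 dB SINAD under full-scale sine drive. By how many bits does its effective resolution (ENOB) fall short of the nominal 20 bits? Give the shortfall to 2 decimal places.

ENOB = (SINAD − 1.76)/6.02 = (110.0 − 1.76)/6.02 = 17.9801 bits.
Shortfall = 20 − 17.9801 = 2.0199 bits.

2.02 bits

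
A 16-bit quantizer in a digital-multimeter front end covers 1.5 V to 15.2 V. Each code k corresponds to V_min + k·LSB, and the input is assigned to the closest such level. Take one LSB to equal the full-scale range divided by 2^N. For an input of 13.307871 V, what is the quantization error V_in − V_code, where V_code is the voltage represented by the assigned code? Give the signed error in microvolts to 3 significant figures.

Span: 15.2 V − (1.5 V) = 13.7 V. LSB = 13.7 V / 2^16 ≈ 209.0 µV.
(13.307871 − (1.5)) / LSB = 11.807871 × 65536/13.7 = 56484.7178. Nearest integer: k = 56485.
V_code = 1.5 + (56485/65536) × 13.7 = 13.307929993 V.
e = 13.307871 − (13.307929993) = −59.0 µV.

−59.0 µV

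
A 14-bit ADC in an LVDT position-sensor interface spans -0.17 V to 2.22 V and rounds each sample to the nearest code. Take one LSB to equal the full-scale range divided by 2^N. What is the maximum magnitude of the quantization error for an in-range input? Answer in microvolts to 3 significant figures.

72.9 µV

Full-scale range = 2.22 V − (-0.17 V) = 2.39 V.
LSB = 2.39 V ÷ 2^14 = 2.39/16384 V = 145.87 µV.
Worst-case error for round-to-nearest is half an LSB: 72.9 µV.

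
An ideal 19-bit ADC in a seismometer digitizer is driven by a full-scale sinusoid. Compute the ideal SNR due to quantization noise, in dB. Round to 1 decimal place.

For an ideal N-bit converter with full-scale sine input, SNR = 6.02 N + 1.76 dB. SNR = 6.02 × 19 + 1.76 = 114.38 + 1.76 = 116.14 dB.

116.1 dB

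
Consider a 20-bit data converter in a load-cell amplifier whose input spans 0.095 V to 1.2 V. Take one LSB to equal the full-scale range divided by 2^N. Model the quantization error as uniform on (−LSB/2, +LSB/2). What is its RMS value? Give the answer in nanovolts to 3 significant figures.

The full-scale span is 1.2 − (0.095) = 1.105 V.
LSB = 1.105 V ÷ 2^20 = 1.105/1048576 V = 1.0538 µV.
V_rms = LSB/√12 = 1.0538 µV / √12 = 304 nV.

304 nV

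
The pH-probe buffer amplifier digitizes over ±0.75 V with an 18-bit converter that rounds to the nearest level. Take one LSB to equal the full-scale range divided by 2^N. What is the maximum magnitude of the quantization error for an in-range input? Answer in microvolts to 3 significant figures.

Range = 0.75 − (-0.75) = 1.5 V.
Step size = 1.5/262144 V = 5.7220 µV.
Worst-case error for round-to-nearest is half an LSB: 2.86 µV.

2.86 µV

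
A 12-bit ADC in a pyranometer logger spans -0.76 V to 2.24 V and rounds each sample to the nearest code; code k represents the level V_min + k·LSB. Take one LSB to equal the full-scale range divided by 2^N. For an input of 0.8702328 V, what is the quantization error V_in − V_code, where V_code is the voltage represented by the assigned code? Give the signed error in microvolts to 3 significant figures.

Full-scale range = 2.24 V − (-0.76 V) = 3 V. LSB = 3 V / 2^12 ≈ 0.7324 mV.
Position in LSBs: (0.8702328 − (-0.76)) × 4096/3 = 2225.8112; rounding gives k = 2226.
V_code = V_min + k × range/2^12 = -0.76 + 2226 × 3/4096 = 0.8703710938 V.
V_in − V_code = 0.8702328 − (0.8703710938) = −138 µV.

−138 µV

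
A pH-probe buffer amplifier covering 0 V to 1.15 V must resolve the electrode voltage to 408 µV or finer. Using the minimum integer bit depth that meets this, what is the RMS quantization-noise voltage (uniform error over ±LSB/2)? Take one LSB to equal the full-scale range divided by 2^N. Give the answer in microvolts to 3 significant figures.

81.0 µV

Full-scale range = 1.15 V.
Need 2^N ≥ 1.15 V / 408 µV = 2819 → N_min = 12.
One LSB is 1.15 V / 4096 = 280.76 µV.
σ_q = LSB/√12 = 280.76 µV/3.4641 = 81.0 µV.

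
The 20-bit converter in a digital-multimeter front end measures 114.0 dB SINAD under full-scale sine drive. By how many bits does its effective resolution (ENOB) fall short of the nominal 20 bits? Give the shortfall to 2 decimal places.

N_eff = (114.0 − 1.76)/6.02 = 18.6445 bits.
Lost resolution: 20 − 18.6445 = 1.3555 bits.

1.36 bits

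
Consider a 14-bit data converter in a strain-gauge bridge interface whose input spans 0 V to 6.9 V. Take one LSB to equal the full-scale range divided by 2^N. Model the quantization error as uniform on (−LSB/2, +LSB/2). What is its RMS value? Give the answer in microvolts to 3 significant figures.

Range is 6.9 V.
LSB = 6.9 V ÷ 2^14 = 6.9/16384 V = 421.14 µV.
For a uniform distribution on [−LSB/2, +LSB/2], V_rms = LSB/√12 = 421.14 µV/3.4641 = 122 µV.

122 µV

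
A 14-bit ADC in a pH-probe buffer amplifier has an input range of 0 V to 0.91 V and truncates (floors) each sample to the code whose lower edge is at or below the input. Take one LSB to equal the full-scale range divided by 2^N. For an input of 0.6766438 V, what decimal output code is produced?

Full-scale range = 0.91 V. LSB = 0.91 V / 2^14 ≈ 55.54 µV.
V_in − V_min = 0.6766438 − (0) = 0.6766438 V.
Divide by LSB: 0.6766438 × 16384/0.91 = 12182.5627.
Truncating gives code 12182.

12182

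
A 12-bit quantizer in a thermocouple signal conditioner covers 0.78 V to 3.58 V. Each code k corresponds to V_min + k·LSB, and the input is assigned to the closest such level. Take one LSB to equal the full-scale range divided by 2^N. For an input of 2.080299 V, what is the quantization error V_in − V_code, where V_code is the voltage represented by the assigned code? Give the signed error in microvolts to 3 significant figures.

+104 µV

Span: 3.58 V − (0.78 V) = 2.8 V. LSB = 2.8 V / 2^12 ≈ 0.6836 mV.
(V_in − V_min)/LSB = (2.080299 − (0.78)) × 4096/2.8 = 1902.1517 → nearest code k = 1902.
V_code = V_min + k × range/2^12 = 0.78 + 1902 × 2.8/4096 = 2.080195313 V.
V_in − V_code = 2.080299 − (2.080195313) = +104 µV.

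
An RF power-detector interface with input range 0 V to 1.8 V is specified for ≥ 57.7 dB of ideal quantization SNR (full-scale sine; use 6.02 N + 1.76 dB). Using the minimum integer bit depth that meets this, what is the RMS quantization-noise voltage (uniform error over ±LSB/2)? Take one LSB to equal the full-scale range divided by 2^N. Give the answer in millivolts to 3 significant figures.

Full-scale range = 1.8 V.
Solving 6.02 N ≥ 57.7 − 1.76: N ≥ 9.292. Round up → N = 10.
LSB = 1.8 V / 2^10 = 1.7578 mV.
σ_q = LSB/√12 = 1.7578 mV/3.4641 = 0.507 mV.

0.507 mV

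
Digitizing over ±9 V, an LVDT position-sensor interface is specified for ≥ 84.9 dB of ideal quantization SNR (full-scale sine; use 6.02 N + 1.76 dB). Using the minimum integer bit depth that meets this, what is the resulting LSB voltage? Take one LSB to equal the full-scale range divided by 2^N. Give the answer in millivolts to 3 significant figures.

Span: 9 V − (-9 V) = 18 V.
6.02 N + 1.76 ≥ 84.9 gives N ≥ 13.811, so the minimum integer is 14.
LSB = 18 V ÷ 2^14 = 18/16384 V = 1.10 mV.

1.10 mV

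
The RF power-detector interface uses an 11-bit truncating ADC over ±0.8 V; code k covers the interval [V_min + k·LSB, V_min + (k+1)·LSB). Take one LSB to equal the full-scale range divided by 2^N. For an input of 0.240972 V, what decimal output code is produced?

Span: 0.8 V − (-0.8 V) = 1.6 V. LSB = 1.6 V / 2^11 ≈ 0.7812 mV.
(V_in − V_min) × 2^11/range = (0.240972 − (-0.8)) × 2048/1.6 = 1332.444.
Floor → code = 1332.

1332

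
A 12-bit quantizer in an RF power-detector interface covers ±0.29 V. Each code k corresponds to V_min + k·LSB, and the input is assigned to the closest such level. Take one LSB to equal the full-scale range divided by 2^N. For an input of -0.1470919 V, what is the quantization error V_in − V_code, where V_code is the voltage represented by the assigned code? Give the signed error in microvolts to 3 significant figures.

+32.1 µV

Range = 0.29 − (-0.29) = 0.58 V. LSB = 0.58 V / 2^12 ≈ 141.6 µV.
(-0.1470919 − (-0.29)) / LSB = 0.1429081 × 4096/0.58 = 1009.2269. Nearest integer: k = 1009.
V_code = V_min + k × range/2^12 = -0.29 + 1009 × 0.58/4096 = -0.1471240234 V.
Error = V_in − V_code = -0.1470919 − (-0.1471240234) = +32.1 µV.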